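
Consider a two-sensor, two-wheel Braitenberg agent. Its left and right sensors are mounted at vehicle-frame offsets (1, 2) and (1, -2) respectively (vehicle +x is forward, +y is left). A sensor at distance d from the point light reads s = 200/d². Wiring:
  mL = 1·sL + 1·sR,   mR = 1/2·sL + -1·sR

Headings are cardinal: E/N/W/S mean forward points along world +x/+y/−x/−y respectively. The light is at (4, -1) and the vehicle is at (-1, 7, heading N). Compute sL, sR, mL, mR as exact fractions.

20/13 20/9 440/117 -170/117

left sensor world pos  = (-3, 8); dL² = 130
right sensor world pos = (1, 8); dR² = 90
sL = 200/130 = 20/13
sR = 200/90 = 20/9
mL = 1·sL + 1·sR = 440/117
mR = 1/2·sL + -1·sR = -170/117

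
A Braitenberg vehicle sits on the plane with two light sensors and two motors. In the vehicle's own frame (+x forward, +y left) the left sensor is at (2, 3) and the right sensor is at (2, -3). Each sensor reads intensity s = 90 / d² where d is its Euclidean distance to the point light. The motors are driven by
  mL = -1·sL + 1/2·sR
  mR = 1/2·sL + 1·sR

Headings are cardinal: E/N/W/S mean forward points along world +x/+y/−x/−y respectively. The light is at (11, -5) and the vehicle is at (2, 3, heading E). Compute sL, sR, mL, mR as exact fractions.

left sensor world pos  = (4, 6); dL² = 170
right sensor world pos = (4, 0); dR² = 74
sL = 90/170 = 9/17
sR = 90/74 = 45/37
mL = -1·sL + 1/2·sR = 99/1258
mR = 1/2·sL + 1·sR = 1863/1258

9/17 45/37 99/1258 1863/1258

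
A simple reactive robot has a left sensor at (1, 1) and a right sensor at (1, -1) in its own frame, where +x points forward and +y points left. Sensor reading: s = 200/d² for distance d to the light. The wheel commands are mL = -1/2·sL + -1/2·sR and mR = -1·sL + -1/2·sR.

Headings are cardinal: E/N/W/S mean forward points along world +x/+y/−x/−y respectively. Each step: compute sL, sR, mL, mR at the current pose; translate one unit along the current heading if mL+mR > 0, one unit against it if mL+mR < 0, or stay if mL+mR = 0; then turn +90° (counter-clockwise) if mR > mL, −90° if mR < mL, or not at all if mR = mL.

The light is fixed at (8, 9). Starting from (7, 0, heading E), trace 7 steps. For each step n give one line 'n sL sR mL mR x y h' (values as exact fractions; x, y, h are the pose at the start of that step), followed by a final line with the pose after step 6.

n=0: pose=(7,0,E); sL=25/8, sR=2; mL=-41/16, mR=-33/8; mL+mR=-107/16 → advance -1; mR−mL=-25/16 → turn -1·90°
n=1: pose=(6,0,S); sL=200/101, sR=200/109; mL=-21000/11009, mR=-31900/11009; mL+mR=-52900/11009 → advance -1; mR−mL=-100/101 → turn -1·90°
n=2: pose=(6,1,W); sL=20/9, sR=100/29; mL=-740/261, mR=-1030/261; mL+mR=-590/87 → advance -1; mR−mL=-10/9 → turn -1·90°
n=3: pose=(7,1,N); sL=200/53, sR=200/49; mL=-10200/2597, mR=-15100/2597; mL+mR=-25300/2597 → advance -1; mR−mL=-100/53 → turn -1·90°
n=4: pose=(7,0,E); sL=25/8, sR=2; mL=-41/16, mR=-33/8; mL+mR=-107/16 → advance -1; mR−mL=-25/16 → turn -1·90°
n=5: pose=(6,0,S); sL=200/101, sR=200/109; mL=-21000/11009, mR=-31900/11009; mL+mR=-52900/11009 → advance -1; mR−mL=-100/101 → turn -1·90°
n=6: pose=(6,1,W); sL=20/9, sR=100/29; mL=-740/261, mR=-1030/261; mL+mR=-590/87 → advance -1; mR−mL=-10/9 → turn -1·90°

0 25/8 2 -41/16 -33/8 7 0 E
1 200/101 200/109 -21000/11009 -31900/11009 6 0 S
2 20/9 100/29 -740/261 -1030/261 6 1 W
3 200/53 200/49 -10200/2597 -15100/2597 7 1 N
4 25/8 2 -41/16 -33/8 7 0 E
5 200/101 200/109 -21000/11009 -31900/11009 6 0 S
6 20/9 100/29 -740/261 -1030/261 6 1 W
final 7 1 N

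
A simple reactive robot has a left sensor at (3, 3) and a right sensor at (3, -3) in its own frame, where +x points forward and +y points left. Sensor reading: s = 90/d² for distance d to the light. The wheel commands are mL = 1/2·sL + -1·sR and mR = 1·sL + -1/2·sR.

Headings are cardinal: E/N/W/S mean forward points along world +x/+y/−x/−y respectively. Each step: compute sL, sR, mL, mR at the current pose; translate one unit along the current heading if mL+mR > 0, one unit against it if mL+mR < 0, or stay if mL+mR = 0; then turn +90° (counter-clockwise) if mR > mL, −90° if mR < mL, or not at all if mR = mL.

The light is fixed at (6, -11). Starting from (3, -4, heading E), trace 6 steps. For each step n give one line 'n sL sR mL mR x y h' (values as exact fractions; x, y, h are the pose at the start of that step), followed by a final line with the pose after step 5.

n=0: pose=(3,-4,E); sL=9/10, sR=45/8; mL=-207/40, mR=-153/80; mL+mR=-567/80 → advance -1; mR−mL=261/80 → turn +1·90°
n=1: pose=(2,-4,N); sL=90/149, sR=90/101; mL=-8865/15049, mR=2385/15049; mL+mR=-6480/15049 → advance -1; mR−mL=11250/15049 → turn +1·90°
n=2: pose=(2,-5,W); sL=45/29, sR=9/13; mL=63/754, mR=909/754; mL+mR=486/377 → advance +1; mR−mL=423/377 → turn +1·90°
n=3: pose=(1,-5,S); sL=90/13, sR=90/73; mL=2115/949, mR=5985/949; mL+mR=8100/949 → advance +1; mR−mL=3870/949 → turn +1·90°
n=4: pose=(1,-6,E); sL=45/34, sR=45/4; mL=-180/17, mR=-585/136; mL+mR=-2025/136 → advance -1; mR−mL=855/136 → turn +1·90°
n=5: pose=(0,-6,N); sL=18/29, sR=90/73; mL=-1953/2117, mR=9/2117; mL+mR=-1944/2117 → advance -1; mR−mL=1962/2117 → turn +1·90°

0 9/10 45/8 -207/40 -153/80 3 -4 E
1 90/149 90/101 -8865/15049 2385/15049 2 -4 N
2 45/29 9/13 63/754 909/754 2 -5 W
3 90/13 90/73 2115/949 5985/949 1 -5 S
4 45/34 45/4 -180/17 -585/136 1 -6 E
5 18/29 90/73 -1953/2117 9/2117 0 -6 N
final 0 -7 W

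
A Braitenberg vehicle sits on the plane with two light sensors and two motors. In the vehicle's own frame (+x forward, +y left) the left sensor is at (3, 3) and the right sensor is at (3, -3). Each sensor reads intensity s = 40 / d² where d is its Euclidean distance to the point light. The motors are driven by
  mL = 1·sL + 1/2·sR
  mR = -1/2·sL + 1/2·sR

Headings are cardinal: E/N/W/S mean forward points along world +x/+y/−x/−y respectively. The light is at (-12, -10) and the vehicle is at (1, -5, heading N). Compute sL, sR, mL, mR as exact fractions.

10/41 1/8 201/656 -39/656

left sensor world pos  = (-2, -2); dL² = 164
right sensor world pos = (4, -2); dR² = 320
sL = 40/164 = 10/41
sR = 40/320 = 1/8
mL = 1·sL + 1/2·sR = 201/656
mR = -1/2·sL + 1/2·sR = -39/656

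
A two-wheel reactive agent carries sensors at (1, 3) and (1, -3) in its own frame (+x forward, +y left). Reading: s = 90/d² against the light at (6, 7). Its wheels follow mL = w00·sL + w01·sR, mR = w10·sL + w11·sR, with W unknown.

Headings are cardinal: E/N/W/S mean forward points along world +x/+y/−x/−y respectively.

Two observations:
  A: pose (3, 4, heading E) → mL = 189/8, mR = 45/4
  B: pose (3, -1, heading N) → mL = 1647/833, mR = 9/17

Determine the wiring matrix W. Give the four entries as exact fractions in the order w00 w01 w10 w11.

obs A: pose=(3,4,E) → sL=45/2, sR=9/4, mL=189/8, mR=45/4
obs B: pose=(3,-1,N) → sL=18/17, sR=90/49, mL=1647/833, mR=9/17
sensor matrix S = [[45/2, 9/4], [18/17, 90/49]]; det S = 64881/1666
solve [mL_A; mL_B] = S·[w00; w01] and [mR_A; mR_B] = S·[w10; w11]:
  w00 = 1, w01 = 1/2, w10 = 1/2, w11 = 0

1 1/2 1/2 0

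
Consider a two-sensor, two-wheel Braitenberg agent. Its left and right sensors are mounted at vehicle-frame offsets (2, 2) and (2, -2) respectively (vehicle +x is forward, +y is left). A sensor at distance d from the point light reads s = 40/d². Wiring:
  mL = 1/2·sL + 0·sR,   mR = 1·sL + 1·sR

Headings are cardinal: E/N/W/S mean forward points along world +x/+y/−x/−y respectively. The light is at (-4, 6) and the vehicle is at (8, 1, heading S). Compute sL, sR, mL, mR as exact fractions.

8/49 40/149 4/49 3152/7301

left sensor world pos  = (10, -1); dL² = 245
right sensor world pos = (6, -1); dR² = 149
sL = 40/245 = 8/49
sR = 40/149 = 40/149
mL = 1/2·sL + 0·sR = 4/49
mR = 1·sL + 1·sR = 3152/7301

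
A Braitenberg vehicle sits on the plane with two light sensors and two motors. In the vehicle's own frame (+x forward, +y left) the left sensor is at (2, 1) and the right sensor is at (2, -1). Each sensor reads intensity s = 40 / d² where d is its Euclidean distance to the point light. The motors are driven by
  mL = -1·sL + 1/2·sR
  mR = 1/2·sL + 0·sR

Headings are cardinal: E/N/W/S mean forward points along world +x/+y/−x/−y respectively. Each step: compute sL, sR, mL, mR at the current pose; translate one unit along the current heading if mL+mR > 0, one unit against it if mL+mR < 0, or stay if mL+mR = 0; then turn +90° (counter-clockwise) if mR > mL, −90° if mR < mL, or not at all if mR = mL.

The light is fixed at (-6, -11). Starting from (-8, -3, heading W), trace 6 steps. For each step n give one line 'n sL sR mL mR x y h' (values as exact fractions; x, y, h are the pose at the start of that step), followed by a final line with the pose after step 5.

n=0: pose=(-8,-3,W); sL=8/13, sR=40/97; mL=-516/1261, mR=4/13; mL+mR=-128/1261 → advance -1; mR−mL=904/1261 → turn +1·90°
n=1: pose=(-7,-3,S); sL=10/9, sR=1; mL=-11/18, mR=5/9; mL+mR=-1/18 → advance -1; mR−mL=7/6 → turn +1·90°
n=2: pose=(-7,-2,E); sL=40/101, sR=8/13; mL=-116/1313, mR=20/101; mL+mR=144/1313 → advance +1; mR−mL=376/1313 → turn +1·90°
n=3: pose=(-6,-2,N); sL=20/61, sR=20/61; mL=-10/61, mR=10/61; mL+mR=0 → advance +0; mR−mL=20/61 → turn +1·90°
n=4: pose=(-6,-2,W); sL=10/17, sR=5/13; mL=-175/442, mR=5/17; mL+mR=-45/442 → advance -1; mR−mL=305/442 → turn +1·90°
n=5: pose=(-5,-2,S); sL=40/53, sR=40/49; mL=-900/2597, mR=20/53; mL+mR=80/2597 → advance +1; mR−mL=1880/2597 → turn +1·90°

0 8/13 40/97 -516/1261 4/13 -8 -3 W
1 10/9 1 -11/18 5/9 -7 -3 S
2 40/101 8/13 -116/1313 20/101 -7 -2 E
3 20/61 20/61 -10/61 10/61 -6 -2 N
4 10/17 5/13 -175/442 5/17 -6 -2 W
5 40/53 40/49 -900/2597 20/53 -5 -2 S
final -5 -3 E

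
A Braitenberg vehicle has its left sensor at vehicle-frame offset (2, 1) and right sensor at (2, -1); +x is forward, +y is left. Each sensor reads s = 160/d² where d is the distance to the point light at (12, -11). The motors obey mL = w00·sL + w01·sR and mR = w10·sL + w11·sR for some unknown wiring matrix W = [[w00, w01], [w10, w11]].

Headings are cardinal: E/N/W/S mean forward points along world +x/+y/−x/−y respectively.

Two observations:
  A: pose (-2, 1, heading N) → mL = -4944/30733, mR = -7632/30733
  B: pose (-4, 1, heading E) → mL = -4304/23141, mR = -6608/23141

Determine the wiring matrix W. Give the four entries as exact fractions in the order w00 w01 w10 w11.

obs A: pose=(-2,1,N) → sL=160/421, sR=32/73, mL=-4944/30733, mR=-7632/30733
obs B: pose=(-4,1,E) → sL=32/73, sR=160/317, mL=-4304/23141, mR=-6608/23141
sensor matrix S = [[160/421, 32/73], [32/73, 160/317]]; det S = -237568/711192353
solve [mL_A; mL_B] = S·[w00; w01] and [mR_A; mR_B] = S·[w10; w11]:
  w00 = -1, w01 = 1/2, w10 = 1/2, w11 = -1

-1 1/2 1/2 -1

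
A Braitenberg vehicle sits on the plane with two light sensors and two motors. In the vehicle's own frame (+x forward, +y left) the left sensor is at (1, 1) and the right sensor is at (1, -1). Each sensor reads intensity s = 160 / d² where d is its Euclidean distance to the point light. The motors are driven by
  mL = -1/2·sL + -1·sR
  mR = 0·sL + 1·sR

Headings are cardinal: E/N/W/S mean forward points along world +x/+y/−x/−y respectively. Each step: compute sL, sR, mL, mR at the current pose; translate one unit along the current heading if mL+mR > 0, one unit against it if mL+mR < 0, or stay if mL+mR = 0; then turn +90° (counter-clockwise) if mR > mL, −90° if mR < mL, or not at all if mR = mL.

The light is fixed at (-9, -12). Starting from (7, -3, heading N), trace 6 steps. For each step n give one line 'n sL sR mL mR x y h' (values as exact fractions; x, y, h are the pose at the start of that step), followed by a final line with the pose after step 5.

0 32/65 160/389 -16624/25285 160/389 7 -3 N
1 80/137 80/153 -17080/20961 80/153 7 -4 W
2 160/373 32/61 -16816/22753 32/61 8 -4 S
3 20/53 40/97 -3090/5141 40/97 8 -3 E
4 32/65 160/389 -16624/25285 160/389 7 -3 N
5 80/137 80/153 -17080/20961 80/153 7 -4 W
final 8 -4 S

n=0: pose=(7,-3,N); sL=32/65, sR=160/389; mL=-16624/25285, mR=160/389; mL+mR=-16/65 → advance -1; mR−mL=27024/25285 → turn +1·90°
n=1: pose=(7,-4,W); sL=80/137, sR=80/153; mL=-17080/20961, mR=80/153; mL+mR=-40/137 → advance -1; mR−mL=28040/20961 → turn +1·90°
n=2: pose=(8,-4,S); sL=160/373, sR=32/61; mL=-16816/22753, mR=32/61; mL+mR=-80/373 → advance -1; mR−mL=28752/22753 → turn +1·90°
n=3: pose=(8,-3,E); sL=20/53, sR=40/97; mL=-3090/5141, mR=40/97; mL+mR=-10/53 → advance -1; mR−mL=5210/5141 → turn +1·90°
n=4: pose=(7,-3,N); sL=32/65, sR=160/389; mL=-16624/25285, mR=160/389; mL+mR=-16/65 → advance -1; mR−mL=27024/25285 → turn +1·90°
n=5: pose=(7,-4,W); sL=80/137, sR=80/153; mL=-17080/20961, mR=80/153; mL+mR=-40/137 → advance -1; mR−mL=28040/20961 → turn +1·90°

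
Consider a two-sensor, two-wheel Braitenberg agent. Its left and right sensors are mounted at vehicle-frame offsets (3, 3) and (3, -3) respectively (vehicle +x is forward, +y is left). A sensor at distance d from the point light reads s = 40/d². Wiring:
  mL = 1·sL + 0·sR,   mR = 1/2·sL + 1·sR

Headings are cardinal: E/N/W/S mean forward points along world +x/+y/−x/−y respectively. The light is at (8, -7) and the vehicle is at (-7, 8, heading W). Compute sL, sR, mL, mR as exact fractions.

left sensor world pos  = (-10, 5); dL² = 468
right sensor world pos = (-10, 11); dR² = 648
sL = 40/468 = 10/117
sR = 40/648 = 5/81
mL = 1·sL + 0·sR = 10/117
mR = 1/2·sL + 1·sR = 110/1053

10/117 5/81 10/117 110/1053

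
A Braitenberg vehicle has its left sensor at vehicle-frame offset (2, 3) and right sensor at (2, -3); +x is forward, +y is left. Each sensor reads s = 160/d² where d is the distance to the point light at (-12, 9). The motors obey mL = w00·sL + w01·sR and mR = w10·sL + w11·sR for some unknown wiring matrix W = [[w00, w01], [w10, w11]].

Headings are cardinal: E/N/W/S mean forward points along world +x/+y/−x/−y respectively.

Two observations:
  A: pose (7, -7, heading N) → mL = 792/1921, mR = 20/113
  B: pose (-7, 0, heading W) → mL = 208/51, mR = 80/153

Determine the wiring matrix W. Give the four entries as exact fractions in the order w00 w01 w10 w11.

1/2 1 1/2 0

obs A: pose=(7,-7,N) → sL=40/113, sR=4/17, mL=792/1921, mR=20/113
obs B: pose=(-7,0,W) → sL=160/153, sR=32/9, mL=208/51, mR=80/153
sensor matrix S = [[40/113, 4/17], [160/153, 32/9]]; det S = 99200/97971
solve [mL_A; mL_B] = S·[w00; w01] and [mR_A; mR_B] = S·[w10; w11]:
  w00 = 1/2, w01 = 1, w10 = 1/2, w11 = 0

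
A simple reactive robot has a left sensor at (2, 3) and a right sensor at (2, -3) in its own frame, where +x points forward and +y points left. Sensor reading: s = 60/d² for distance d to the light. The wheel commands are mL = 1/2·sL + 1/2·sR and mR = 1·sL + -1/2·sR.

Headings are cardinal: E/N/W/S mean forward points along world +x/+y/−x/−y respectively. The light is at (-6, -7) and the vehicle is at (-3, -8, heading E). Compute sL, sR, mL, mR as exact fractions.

left sensor world pos  = (-1, -5); dL² = 29
right sensor world pos = (-1, -11); dR² = 41
sL = 60/29 = 60/29
sR = 60/41 = 60/41
mL = 1/2·sL + 1/2·sR = 2100/1189
mR = 1·sL + -1/2·sR = 1590/1189

60/29 60/41 2100/1189 1590/1189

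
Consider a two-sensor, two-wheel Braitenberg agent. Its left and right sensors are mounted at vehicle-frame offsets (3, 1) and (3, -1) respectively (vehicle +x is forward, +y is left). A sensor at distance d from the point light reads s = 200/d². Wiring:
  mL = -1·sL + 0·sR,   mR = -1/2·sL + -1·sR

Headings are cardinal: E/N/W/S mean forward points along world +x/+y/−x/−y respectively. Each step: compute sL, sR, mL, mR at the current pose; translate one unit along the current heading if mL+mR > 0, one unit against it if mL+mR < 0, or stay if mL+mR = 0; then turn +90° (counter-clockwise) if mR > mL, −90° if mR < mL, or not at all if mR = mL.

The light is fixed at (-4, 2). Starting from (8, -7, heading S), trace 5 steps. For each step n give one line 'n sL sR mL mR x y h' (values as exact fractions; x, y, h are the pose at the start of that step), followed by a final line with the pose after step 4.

n=0: pose=(8,-7,S); sL=200/313, sR=40/53; mL=-200/313, mR=-17820/16589; mL+mR=-28420/16589 → advance -1; mR−mL=-7220/16589 → turn -1·90°
n=1: pose=(8,-6,W); sL=100/81, sR=20/13; mL=-100/81, mR=-2270/1053; mL+mR=-1190/351 → advance -1; mR−mL=-970/1053 → turn -1·90°
n=2: pose=(9,-6,N); sL=200/169, sR=200/221; mL=-200/169, mR=-4300/2873; mL+mR=-7700/2873 → advance -1; mR−mL=-900/2873 → turn -1·90°
n=3: pose=(9,-7,E); sL=5/8, sR=50/89; mL=-5/8, mR=-1245/1424; mL+mR=-2135/1424 → advance -1; mR−mL=-355/1424 → turn -1·90°
n=4: pose=(8,-7,S); sL=200/313, sR=40/53; mL=-200/313, mR=-17820/16589; mL+mR=-28420/16589 → advance -1; mR−mL=-7220/16589 → turn -1·90°

0 200/313 40/53 -200/313 -17820/16589 8 -7 S
1 100/81 20/13 -100/81 -2270/1053 8 -6 W
2 200/169 200/221 -200/169 -4300/2873 9 -6 N
3 5/8 50/89 -5/8 -1245/1424 9 -7 E
4 200/313 40/53 -200/313 -17820/16589 8 -7 S
final 8 -6 W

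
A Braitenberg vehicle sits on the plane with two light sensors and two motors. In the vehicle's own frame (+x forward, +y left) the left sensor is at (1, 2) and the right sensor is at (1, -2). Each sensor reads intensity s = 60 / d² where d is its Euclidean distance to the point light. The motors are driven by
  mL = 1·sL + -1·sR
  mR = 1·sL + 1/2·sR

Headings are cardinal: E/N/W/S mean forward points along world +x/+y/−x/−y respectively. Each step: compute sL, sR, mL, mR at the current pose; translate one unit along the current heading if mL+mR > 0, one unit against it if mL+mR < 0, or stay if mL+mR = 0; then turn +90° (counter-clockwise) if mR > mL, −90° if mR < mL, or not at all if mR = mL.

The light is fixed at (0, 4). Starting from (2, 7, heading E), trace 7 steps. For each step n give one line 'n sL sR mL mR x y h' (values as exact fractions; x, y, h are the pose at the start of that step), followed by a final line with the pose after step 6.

n=0: pose=(2,7,E); sL=30/17, sR=6; mL=-72/17, mR=81/17; mL+mR=9/17 → advance +1; mR−mL=9 → turn +1·90°
n=1: pose=(3,7,N); sL=60/17, sR=60/41; mL=1440/697, mR=2970/697; mL+mR=4410/697 → advance +1; mR−mL=90/41 → turn +1·90°
n=2: pose=(3,8,W); sL=15/2, sR=3/2; mL=6, mR=33/4; mL+mR=57/4 → advance +1; mR−mL=9/4 → turn +1·90°
n=3: pose=(2,8,S); sL=12/5, sR=20/3; mL=-64/15, mR=86/15; mL+mR=22/15 → advance +1; mR−mL=10 → turn +1·90°
n=4: pose=(2,7,E); sL=30/17, sR=6; mL=-72/17, mR=81/17; mL+mR=9/17 → advance +1; mR−mL=9 → turn +1·90°
n=5: pose=(3,7,N); sL=60/17, sR=60/41; mL=1440/697, mR=2970/697; mL+mR=4410/697 → advance +1; mR−mL=90/41 → turn +1·90°
n=6: pose=(3,8,W); sL=15/2, sR=3/2; mL=6, mR=33/4; mL+mR=57/4 → advance +1; mR−mL=9/4 → turn +1·90°

0 30/17 6 -72/17 81/17 2 7 E
1 60/17 60/41 1440/697 2970/697 3 7 N
2 15/2 3/2 6 33/4 3 8 W
3 12/5 20/3 -64/15 86/15 2 8 S
4 30/17 6 -72/17 81/17 2 7 E
5 60/17 60/41 1440/697 2970/697 3 7 N
6 15/2 3/2 6 33/4 3 8 W
final 2 8 S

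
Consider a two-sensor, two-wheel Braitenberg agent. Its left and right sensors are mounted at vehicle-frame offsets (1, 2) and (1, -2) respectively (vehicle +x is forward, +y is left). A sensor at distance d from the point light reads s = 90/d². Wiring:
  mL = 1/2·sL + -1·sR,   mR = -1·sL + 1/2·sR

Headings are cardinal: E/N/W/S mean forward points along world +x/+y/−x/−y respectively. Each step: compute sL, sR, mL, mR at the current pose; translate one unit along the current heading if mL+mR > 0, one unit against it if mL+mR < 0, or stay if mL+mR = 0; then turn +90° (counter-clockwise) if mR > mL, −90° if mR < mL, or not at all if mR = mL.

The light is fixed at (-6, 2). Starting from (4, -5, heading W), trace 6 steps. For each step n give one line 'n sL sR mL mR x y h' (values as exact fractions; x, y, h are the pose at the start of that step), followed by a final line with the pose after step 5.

n=0: pose=(4,-5,W); sL=5/9, sR=45/53; mL=-545/954, mR=-125/954; mL+mR=-335/477 → advance -1; mR−mL=70/159 → turn +1·90°
n=1: pose=(5,-5,S); sL=90/233, sR=18/29; mL=-2889/6757, mR=-513/6757; mL+mR=-3402/6757 → advance -1; mR−mL=2376/6757 → turn +1·90°
n=2: pose=(5,-4,E); sL=9/16, sR=45/104; mL=-63/416, mR=-9/26; mL+mR=-207/416 → advance -1; mR−mL=-81/416 → turn -1·90°
n=3: pose=(4,-4,S); sL=90/193, sR=90/113; mL=-12285/21809, mR=-1485/21809; mL+mR=-13770/21809 → advance -1; mR−mL=10800/21809 → turn +1·90°
n=4: pose=(4,-3,E); sL=9/13, sR=9/17; mL=-81/442, mR=-189/442; mL+mR=-135/221 → advance -1; mR−mL=-54/221 → turn -1·90°
n=5: pose=(3,-3,S); sL=90/157, sR=18/17; mL=-2061/2669, mR=-117/2669; mL+mR=-2178/2669 → advance -1; mR−mL=1944/2669 → turn +1·90°

0 5/9 45/53 -545/954 -125/954 4 -5 W
1 90/233 18/29 -2889/6757 -513/6757 5 -5 S
2 9/16 45/104 -63/416 -9/26 5 -4 E
3 90/193 90/113 -12285/21809 -1485/21809 4 -4 S
4 9/13 9/17 -81/442 -189/442 4 -3 E
5 90/157 18/17 -2061/2669 -117/2669 3 -3 S
final 3 -2 E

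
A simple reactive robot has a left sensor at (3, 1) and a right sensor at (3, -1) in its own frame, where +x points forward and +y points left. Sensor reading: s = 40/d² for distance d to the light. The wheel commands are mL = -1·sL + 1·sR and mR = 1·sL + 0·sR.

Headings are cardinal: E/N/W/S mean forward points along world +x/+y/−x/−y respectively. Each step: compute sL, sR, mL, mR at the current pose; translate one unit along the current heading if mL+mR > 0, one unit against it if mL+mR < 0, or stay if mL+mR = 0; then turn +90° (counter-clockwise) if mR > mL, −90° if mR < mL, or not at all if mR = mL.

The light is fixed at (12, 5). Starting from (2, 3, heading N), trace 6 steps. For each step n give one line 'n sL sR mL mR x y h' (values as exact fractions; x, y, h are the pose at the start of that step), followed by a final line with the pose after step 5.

n=0: pose=(2,3,N); sL=20/61, sR=20/41; mL=400/2501, mR=20/61; mL+mR=20/41 → advance +1; mR−mL=420/2501 → turn +1·90°
n=1: pose=(2,4,W); sL=40/173, sR=40/169; mL=160/29237, mR=40/173; mL+mR=40/169 → advance +1; mR−mL=6600/29237 → turn +1·90°
n=2: pose=(1,4,S); sL=10/29, sR=1/4; mL=-11/116, mR=10/29; mL+mR=1/4 → advance +1; mR−mL=51/116 → turn +1·90°
n=3: pose=(1,3,E); sL=8/13, sR=40/73; mL=-64/949, mR=8/13; mL+mR=40/73 → advance +1; mR−mL=648/949 → turn +1·90°
n=4: pose=(2,3,N); sL=20/61, sR=20/41; mL=400/2501, mR=20/61; mL+mR=20/41 → advance +1; mR−mL=420/2501 → turn +1·90°
n=5: pose=(2,4,W); sL=40/173, sR=40/169; mL=160/29237, mR=40/173; mL+mR=40/169 → advance +1; mR−mL=6600/29237 → turn +1·90°

0 20/61 20/41 400/2501 20/61 2 3 N
1 40/173 40/169 160/29237 40/173 2 4 W
2 10/29 1/4 -11/116 10/29 1 4 S
3 8/13 40/73 -64/949 8/13 1 3 E
4 20/61 20/41 400/2501 20/61 2 3 N
5 40/173 40/169 160/29237 40/173 2 4 W
final 1 4 S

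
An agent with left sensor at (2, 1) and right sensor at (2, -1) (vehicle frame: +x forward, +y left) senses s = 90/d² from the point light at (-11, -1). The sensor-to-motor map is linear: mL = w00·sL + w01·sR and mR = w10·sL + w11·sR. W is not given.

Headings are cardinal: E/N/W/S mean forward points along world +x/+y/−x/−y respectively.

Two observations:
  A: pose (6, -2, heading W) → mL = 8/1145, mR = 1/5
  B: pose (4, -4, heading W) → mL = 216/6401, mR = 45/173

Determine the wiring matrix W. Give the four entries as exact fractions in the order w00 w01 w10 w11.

obs A: pose=(6,-2,W) → sL=90/229, sR=2/5, mL=8/1145, mR=1/5
obs B: pose=(4,-4,W) → sL=18/37, sR=90/173, mL=216/6401, mR=45/173
sensor matrix S = [[90/229, 2/5], [18/37, 90/173]]; det S = 72288/7329145
solve [mL_A; mL_B] = S·[w00; w01] and [mR_A; mR_B] = S·[w10; w11]:
  w00 = -1, w01 = 1, w10 = 0, w11 = 1/2

-1 1 0 1/2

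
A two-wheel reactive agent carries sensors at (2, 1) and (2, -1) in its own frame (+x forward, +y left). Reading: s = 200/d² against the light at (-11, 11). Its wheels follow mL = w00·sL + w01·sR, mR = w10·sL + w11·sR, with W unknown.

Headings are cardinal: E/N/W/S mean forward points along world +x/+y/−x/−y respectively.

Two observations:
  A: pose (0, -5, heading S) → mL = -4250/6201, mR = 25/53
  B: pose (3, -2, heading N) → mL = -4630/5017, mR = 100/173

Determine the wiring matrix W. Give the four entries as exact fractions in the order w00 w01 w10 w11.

-1/2 -1 0 1

obs A: pose=(0,-5,S) → sL=50/117, sR=25/53, mL=-4250/6201, mR=25/53
obs B: pose=(3,-2,N) → sL=20/29, sR=100/173, mL=-4630/5017, mR=100/173
sensor matrix S = [[50/117, 25/53], [20/29, 100/173]]; det S = -2435500/31110417
solve [mL_A; mL_B] = S·[w00; w01] and [mR_A; mR_B] = S·[w10; w11]:
  w00 = -1/2, w01 = -1, w10 = 0, w11 = 1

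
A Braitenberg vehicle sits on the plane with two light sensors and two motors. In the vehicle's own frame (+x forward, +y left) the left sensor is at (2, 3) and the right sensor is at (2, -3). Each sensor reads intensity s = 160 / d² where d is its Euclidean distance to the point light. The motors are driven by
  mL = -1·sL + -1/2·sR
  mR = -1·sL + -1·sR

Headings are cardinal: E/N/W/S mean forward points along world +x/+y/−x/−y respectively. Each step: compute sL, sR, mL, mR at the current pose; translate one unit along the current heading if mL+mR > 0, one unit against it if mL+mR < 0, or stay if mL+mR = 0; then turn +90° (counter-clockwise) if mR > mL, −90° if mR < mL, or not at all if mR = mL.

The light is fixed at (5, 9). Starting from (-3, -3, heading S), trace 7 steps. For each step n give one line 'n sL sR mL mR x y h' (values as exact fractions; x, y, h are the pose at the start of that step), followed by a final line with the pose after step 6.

0 160/221 160/317 -68400/70057 -86080/70057 -3 -3 S
1 20/37 40/41 -1560/1517 -2300/1517 -3 -2 W
2 160/181 160/97 -30000/17557 -44480/17557 -2 -2 N
3 80/53 16/25 -2424/1325 -2848/1325 -2 -3 E
4 160/221 160/317 -68400/70057 -86080/70057 -3 -3 S
5 20/37 40/41 -1560/1517 -2300/1517 -3 -2 W
6 160/181 160/97 -30000/17557 -44480/17557 -2 -2 N
final -2 -3 E

n=0: pose=(-3,-3,S); sL=160/221, sR=160/317; mL=-68400/70057, mR=-86080/70057; mL+mR=-154480/70057 → advance -1; mR−mL=-80/317 → turn -1·90°
n=1: pose=(-3,-2,W); sL=20/37, sR=40/41; mL=-1560/1517, mR=-2300/1517; mL+mR=-3860/1517 → advance -1; mR−mL=-20/41 → turn -1·90°
n=2: pose=(-2,-2,N); sL=160/181, sR=160/97; mL=-30000/17557, mR=-44480/17557; mL+mR=-74480/17557 → advance -1; mR−mL=-80/97 → turn -1·90°
n=3: pose=(-2,-3,E); sL=80/53, sR=16/25; mL=-2424/1325, mR=-2848/1325; mL+mR=-5272/1325 → advance -1; mR−mL=-8/25 → turn -1·90°
n=4: pose=(-3,-3,S); sL=160/221, sR=160/317; mL=-68400/70057, mR=-86080/70057; mL+mR=-154480/70057 → advance -1; mR−mL=-80/317 → turn -1·90°
n=5: pose=(-3,-2,W); sL=20/37, sR=40/41; mL=-1560/1517, mR=-2300/1517; mL+mR=-3860/1517 → advance -1; mR−mL=-20/41 → turn -1·90°
n=6: pose=(-2,-2,N); sL=160/181, sR=160/97; mL=-30000/17557, mR=-44480/17557; mL+mR=-74480/17557 → advance -1; mR−mL=-80/97 → turn -1·90°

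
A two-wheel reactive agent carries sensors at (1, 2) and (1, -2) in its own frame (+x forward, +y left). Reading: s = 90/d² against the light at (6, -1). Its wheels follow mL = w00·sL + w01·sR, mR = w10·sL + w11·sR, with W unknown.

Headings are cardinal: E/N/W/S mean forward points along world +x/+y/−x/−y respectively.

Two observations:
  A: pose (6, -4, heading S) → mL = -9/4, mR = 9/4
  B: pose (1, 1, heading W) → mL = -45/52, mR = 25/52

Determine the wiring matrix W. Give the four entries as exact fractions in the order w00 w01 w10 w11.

0 -1/2 -1/2 1

obs A: pose=(6,-4,S) → sL=9/2, sR=9/2, mL=-9/4, mR=9/4
obs B: pose=(1,1,W) → sL=5/2, sR=45/26, mL=-45/52, mR=25/52
sensor matrix S = [[9/2, 9/2], [5/2, 45/26]]; det S = -45/13
solve [mL_A; mL_B] = S·[w00; w01] and [mR_A; mR_B] = S·[w10; w11]:
  w00 = 0, w01 = -1/2, w10 = -1/2, w11 = 1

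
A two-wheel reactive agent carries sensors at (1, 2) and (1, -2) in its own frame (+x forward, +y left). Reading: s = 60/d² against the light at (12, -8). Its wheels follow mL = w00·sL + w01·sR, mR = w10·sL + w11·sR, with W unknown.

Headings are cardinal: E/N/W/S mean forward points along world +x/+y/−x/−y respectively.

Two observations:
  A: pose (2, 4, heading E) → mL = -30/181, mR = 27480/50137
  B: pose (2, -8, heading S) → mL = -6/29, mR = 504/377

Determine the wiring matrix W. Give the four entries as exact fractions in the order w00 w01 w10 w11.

obs A: pose=(2,4,E) → sL=60/277, sR=60/181, mL=-30/181, mR=27480/50137
obs B: pose=(2,-8,S) → sL=12/13, sR=12/29, mL=-6/29, mR=504/377
sensor matrix S = [[60/277, 60/181], [12/13, 12/29]]; det S = -4089600/18901649
solve [mL_A; mL_B] = S·[w00; w01] and [mR_A; mR_B] = S·[w10; w11]:
  w00 = 0, w01 = -1/2, w10 = 1, w11 = 1

0 -1/2 1 1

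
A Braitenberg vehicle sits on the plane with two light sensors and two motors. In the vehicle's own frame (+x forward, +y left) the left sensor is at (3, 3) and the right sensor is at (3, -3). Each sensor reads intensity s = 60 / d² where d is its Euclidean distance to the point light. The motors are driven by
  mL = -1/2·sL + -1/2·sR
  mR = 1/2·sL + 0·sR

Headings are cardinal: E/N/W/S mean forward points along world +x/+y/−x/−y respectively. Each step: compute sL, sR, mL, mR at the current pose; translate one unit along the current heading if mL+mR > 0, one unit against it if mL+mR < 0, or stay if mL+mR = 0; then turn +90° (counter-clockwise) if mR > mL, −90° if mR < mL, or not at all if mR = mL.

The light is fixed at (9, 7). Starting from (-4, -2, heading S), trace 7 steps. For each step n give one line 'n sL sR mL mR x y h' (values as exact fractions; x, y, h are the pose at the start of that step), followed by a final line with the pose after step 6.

n=0: pose=(-4,-2,S); sL=15/61, sR=3/20; mL=-483/2440, mR=15/122; mL+mR=-3/40 → advance -1; mR−mL=783/2440 → turn +1·90°
n=1: pose=(-4,-1,E); sL=12/25, sR=60/221; mL=-2076/5525, mR=6/25; mL+mR=-30/221 → advance -1; mR−mL=3402/5525 → turn +1·90°
n=2: pose=(-5,-1,N); sL=30/157, sR=30/73; mL=-3450/11461, mR=15/157; mL+mR=-15/73 → advance -1; mR−mL=4545/11461 → turn +1·90°
n=3: pose=(-5,-2,W); sL=60/433, sR=12/65; mL=-4548/28145, mR=30/433; mL+mR=-6/65 → advance -1; mR−mL=6498/28145 → turn +1·90°
n=4: pose=(-4,-2,S); sL=15/61, sR=3/20; mL=-483/2440, mR=15/122; mL+mR=-3/40 → advance -1; mR−mL=783/2440 → turn +1·90°
n=5: pose=(-4,-1,E); sL=12/25, sR=60/221; mL=-2076/5525, mR=6/25; mL+mR=-30/221 → advance -1; mR−mL=3402/5525 → turn +1·90°
n=6: pose=(-5,-1,N); sL=30/157, sR=30/73; mL=-3450/11461, mR=15/157; mL+mR=-15/73 → advance -1; mR−mL=4545/11461 → turn +1·90°

0 15/61 3/20 -483/2440 15/122 -4 -2 S
1 12/25 60/221 -2076/5525 6/25 -4 -1 E
2 30/157 30/73 -3450/11461 15/157 -5 -1 N
3 60/433 12/65 -4548/28145 30/433 -5 -2 W
4 15/61 3/20 -483/2440 15/122 -4 -2 S
5 12/25 60/221 -2076/5525 6/25 -4 -1 E
6 30/157 30/73 -3450/11461 15/157 -5 -1 N
final -5 -2 W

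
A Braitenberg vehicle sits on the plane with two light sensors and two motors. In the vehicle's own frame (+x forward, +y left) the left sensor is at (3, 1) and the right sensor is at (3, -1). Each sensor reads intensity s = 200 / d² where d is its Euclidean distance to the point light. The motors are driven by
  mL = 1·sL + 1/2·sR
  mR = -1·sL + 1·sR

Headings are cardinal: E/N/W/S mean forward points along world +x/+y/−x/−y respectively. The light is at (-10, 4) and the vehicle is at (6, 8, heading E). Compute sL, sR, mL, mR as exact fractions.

100/193 20/37 5630/7141 160/7141

left sensor world pos  = (9, 9); dL² = 386
right sensor world pos = (9, 7); dR² = 370
sL = 200/386 = 100/193
sR = 200/370 = 20/37
mL = 1·sL + 1/2·sR = 5630/7141
mR = -1·sL + 1·sR = 160/7141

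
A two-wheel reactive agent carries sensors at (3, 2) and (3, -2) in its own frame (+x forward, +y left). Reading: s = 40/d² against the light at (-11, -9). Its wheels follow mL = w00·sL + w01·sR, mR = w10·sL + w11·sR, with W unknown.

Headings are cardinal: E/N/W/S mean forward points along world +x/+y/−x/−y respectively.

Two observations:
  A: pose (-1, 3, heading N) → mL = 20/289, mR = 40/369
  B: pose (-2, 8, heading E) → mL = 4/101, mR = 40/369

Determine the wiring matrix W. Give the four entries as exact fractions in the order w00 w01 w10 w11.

obs A: pose=(-1,3,N) → sL=40/289, sR=40/369, mL=20/289, mR=40/369
obs B: pose=(-2,8,E) → sL=8/101, sR=40/369, mL=4/101, mR=40/369
sensor matrix S = [[40/289, 40/369], [8/101, 40/369]]; det S = 7680/1196749
solve [mL_A; mL_B] = S·[w00; w01] and [mR_A; mR_B] = S·[w10; w11]:
  w00 = 1/2, w01 = 0, w10 = 0, w11 = 1

1/2 0 0 1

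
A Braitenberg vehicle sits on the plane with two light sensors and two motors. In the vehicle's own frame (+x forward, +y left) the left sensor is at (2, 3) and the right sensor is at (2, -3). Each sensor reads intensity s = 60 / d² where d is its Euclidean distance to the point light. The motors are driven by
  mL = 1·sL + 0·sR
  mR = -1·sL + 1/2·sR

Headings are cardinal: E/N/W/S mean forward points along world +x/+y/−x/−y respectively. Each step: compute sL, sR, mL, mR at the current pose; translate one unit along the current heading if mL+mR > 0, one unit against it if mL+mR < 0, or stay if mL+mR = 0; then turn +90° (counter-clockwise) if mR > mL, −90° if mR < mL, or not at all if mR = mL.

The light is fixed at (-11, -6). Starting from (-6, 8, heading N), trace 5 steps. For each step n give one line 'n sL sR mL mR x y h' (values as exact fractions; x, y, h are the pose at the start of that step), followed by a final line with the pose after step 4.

0 3/13 3/16 3/13 -57/416 -6 8 N
1 60/373 60/193 60/373 -390/71989 -6 9 E
2 6/25 30/89 6/25 -159/2225 -5 9 S
3 60/137 12/61 60/137 -2838/8357 -5 8 W
4 3/13 3/16 3/13 -57/416 -6 8 N
final -6 9 E

n=0: pose=(-6,8,N); sL=3/13, sR=3/16; mL=3/13, mR=-57/416; mL+mR=3/32 → advance +1; mR−mL=-153/416 → turn -1·90°
n=1: pose=(-6,9,E); sL=60/373, sR=60/193; mL=60/373, mR=-390/71989; mL+mR=30/193 → advance +1; mR−mL=-11970/71989 → turn -1·90°
n=2: pose=(-5,9,S); sL=6/25, sR=30/89; mL=6/25, mR=-159/2225; mL+mR=15/89 → advance +1; mR−mL=-693/2225 → turn -1·90°
n=3: pose=(-5,8,W); sL=60/137, sR=12/61; mL=60/137, mR=-2838/8357; mL+mR=6/61 → advance +1; mR−mL=-6498/8357 → turn -1·90°
n=4: pose=(-6,8,N); sL=3/13, sR=3/16; mL=3/13, mR=-57/416; mL+mR=3/32 → advance +1; mR−mL=-153/416 → turn -1·90°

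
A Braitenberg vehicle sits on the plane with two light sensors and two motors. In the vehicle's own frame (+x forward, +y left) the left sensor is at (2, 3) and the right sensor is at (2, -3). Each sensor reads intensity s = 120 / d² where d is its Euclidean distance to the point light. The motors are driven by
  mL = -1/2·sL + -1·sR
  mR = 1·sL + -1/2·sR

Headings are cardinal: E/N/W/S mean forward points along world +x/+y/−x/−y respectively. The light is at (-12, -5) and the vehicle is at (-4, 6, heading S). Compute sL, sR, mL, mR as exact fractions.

60/101 60/53 -7650/5353 150/5353

left sensor world pos  = (-1, 4); dL² = 202
right sensor world pos = (-7, 4); dR² = 106
sL = 120/202 = 60/101
sR = 120/106 = 60/53
mL = -1/2·sL + -1·sR = -7650/5353
mR = 1·sL + -1/2·sR = 150/5353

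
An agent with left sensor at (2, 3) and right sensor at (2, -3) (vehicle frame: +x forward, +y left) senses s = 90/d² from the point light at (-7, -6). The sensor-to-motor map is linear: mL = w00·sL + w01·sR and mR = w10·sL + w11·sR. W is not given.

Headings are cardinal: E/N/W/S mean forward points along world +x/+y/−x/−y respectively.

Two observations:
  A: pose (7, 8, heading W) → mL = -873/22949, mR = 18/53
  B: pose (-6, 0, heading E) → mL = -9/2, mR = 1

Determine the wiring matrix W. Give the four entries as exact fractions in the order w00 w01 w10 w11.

1/2 -1 1 0

obs A: pose=(7,8,W) → sL=18/53, sR=90/433, mL=-873/22949, mR=18/53
obs B: pose=(-6,0,E) → sL=1, sR=5, mL=-9/2, mR=1
sensor matrix S = [[18/53, 90/433], [1, 5]]; det S = 34200/22949
solve [mL_A; mL_B] = S·[w00; w01] and [mR_A; mR_B] = S·[w10; w11]:
  w00 = 1/2, w01 = -1, w10 = 1, w11 = 0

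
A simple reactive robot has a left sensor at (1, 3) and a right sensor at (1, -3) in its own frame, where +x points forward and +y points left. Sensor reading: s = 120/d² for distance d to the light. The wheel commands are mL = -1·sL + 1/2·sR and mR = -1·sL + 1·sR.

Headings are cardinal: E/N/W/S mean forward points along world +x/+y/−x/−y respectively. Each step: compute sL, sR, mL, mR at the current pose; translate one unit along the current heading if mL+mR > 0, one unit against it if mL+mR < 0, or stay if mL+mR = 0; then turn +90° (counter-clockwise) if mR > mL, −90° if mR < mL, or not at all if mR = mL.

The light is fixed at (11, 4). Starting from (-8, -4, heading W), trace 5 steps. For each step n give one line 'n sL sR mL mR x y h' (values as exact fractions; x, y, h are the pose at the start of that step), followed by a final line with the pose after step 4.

n=0: pose=(-8,-4,W); sL=120/521, sR=24/85; mL=-3948/44285, mR=2304/44285; mL+mR=-1644/44285 → advance -1; mR−mL=12/85 → turn +1·90°
n=1: pose=(-7,-4,S); sL=20/51, sR=20/87; mL=-410/1479, mR=-80/493; mL+mR=-650/1479 → advance -1; mR−mL=10/87 → turn +1·90°
n=2: pose=(-7,-3,E); sL=24/61, sR=120/389; mL=-5676/23729, mR=-2016/23729; mL+mR=-7692/23729 → advance -1; mR−mL=60/389 → turn +1·90°
n=3: pose=(-8,-3,N); sL=3/13, sR=30/73; mL=-24/949, mR=171/949; mL+mR=147/949 → advance +1; mR−mL=15/73 → turn +1·90°
n=4: pose=(-8,-2,W); sL=120/481, sR=120/409; mL=-20220/196729, mR=8640/196729; mL+mR=-11580/196729 → advance -1; mR−mL=60/409 → turn +1·90°

0 120/521 24/85 -3948/44285 2304/44285 -8 -4 W
1 20/51 20/87 -410/1479 -80/493 -7 -4 S
2 24/61 120/389 -5676/23729 -2016/23729 -7 -3 E
3 3/13 30/73 -24/949 171/949 -8 -3 N
4 120/481 120/409 -20220/196729 8640/196729 -8 -2 W
final -7 -2 S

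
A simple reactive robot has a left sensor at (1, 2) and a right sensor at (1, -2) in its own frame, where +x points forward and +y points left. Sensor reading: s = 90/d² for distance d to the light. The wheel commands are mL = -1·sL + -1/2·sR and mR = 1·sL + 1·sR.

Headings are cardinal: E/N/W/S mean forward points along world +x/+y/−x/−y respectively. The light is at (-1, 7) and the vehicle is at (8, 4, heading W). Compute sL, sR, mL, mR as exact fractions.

left sensor world pos  = (7, 2); dL² = 89
right sensor world pos = (7, 6); dR² = 65
sL = 90/89 = 90/89
sR = 90/65 = 18/13
mL = -1·sL + -1/2·sR = -1971/1157
mR = 1·sL + 1·sR = 2772/1157

90/89 18/13 -1971/1157 2772/1157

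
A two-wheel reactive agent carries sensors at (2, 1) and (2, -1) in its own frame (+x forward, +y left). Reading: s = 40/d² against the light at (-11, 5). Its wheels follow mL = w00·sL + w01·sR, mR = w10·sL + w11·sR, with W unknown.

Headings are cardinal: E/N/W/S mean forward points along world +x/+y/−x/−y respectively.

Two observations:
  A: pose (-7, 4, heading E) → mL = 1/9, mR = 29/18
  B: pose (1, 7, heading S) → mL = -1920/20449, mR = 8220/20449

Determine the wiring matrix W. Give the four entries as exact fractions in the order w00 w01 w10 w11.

obs A: pose=(-7,4,E) → sL=10/9, sR=1, mL=1/9, mR=29/18
obs B: pose=(1,7,S) → sL=40/169, sR=40/121, mL=-1920/20449, mR=8220/20449
sensor matrix S = [[10/9, 1], [40/169, 40/121]]; det S = 24040/184041
solve [mL_A; mL_B] = S·[w00; w01] and [mR_A; mR_B] = S·[w10; w11]:
  w00 = 1, w01 = -1, w10 = 1, w11 = 1/2

1 -1 1 1/2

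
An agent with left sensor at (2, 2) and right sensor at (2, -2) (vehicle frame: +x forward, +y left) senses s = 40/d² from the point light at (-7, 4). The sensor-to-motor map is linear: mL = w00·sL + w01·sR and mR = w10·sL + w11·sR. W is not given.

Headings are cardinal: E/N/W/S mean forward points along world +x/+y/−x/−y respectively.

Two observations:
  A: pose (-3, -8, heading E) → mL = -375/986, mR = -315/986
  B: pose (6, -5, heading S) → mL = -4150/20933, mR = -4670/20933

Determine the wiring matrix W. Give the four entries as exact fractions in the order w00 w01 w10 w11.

obs A: pose=(-3,-8,E) → sL=5/17, sR=5/29, mL=-375/986, mR=-315/986
obs B: pose=(6,-5,S) → sL=20/173, sR=20/121, mL=-4150/20933, mR=-4670/20933
sensor matrix S = [[5/17, 5/29], [20/173, 20/121]]; det S = 296000/10319969
solve [mL_A; mL_B] = S·[w00; w01] and [mR_A; mR_B] = S·[w10; w11]:
  w00 = -1, w01 = -1/2, w10 = -1/2, w11 = -1

-1 -1/2 -1/2 -1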